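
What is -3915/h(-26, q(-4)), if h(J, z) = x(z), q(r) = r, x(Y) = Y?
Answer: 3915/4 ≈ 978.75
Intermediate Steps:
h(J, z) = z
-3915/h(-26, q(-4)) = -3915/(-4) = -3915*(-1/4) = 3915/4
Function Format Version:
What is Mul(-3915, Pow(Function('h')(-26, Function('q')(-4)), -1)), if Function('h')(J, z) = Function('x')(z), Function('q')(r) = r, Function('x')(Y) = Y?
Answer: Rational(3915, 4) ≈ 978.75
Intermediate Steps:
Function('h')(J, z) = z
Mul(-3915, Pow(Function('h')(-26, Function('q')(-4)), -1)) = Mul(-3915, Pow(-4, -1)) = Mul(-3915, Rational(-1, 4)) = Rational(3915, 4)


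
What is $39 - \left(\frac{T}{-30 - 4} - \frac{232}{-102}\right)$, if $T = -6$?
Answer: $\frac{1864}{51} \approx 36.549$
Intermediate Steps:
$39 - \left(\frac{T}{-30 - 4} - \frac{232}{-102}\right) = 39 - \left(- \frac{6}{-30 - 4} - \frac{232}{-102}\right) = 39 - \left(- \frac{6}{-34} - - \frac{116}{51}\right) = 39 - \left(\left(-6\right) \left(- \frac{1}{34}\right) + \frac{116}{51}\right) = 39 - \left(\frac{3}{17} + \frac{116}{51}\right) = 39 - \frac{125}{51} = \frac{1864}{51}$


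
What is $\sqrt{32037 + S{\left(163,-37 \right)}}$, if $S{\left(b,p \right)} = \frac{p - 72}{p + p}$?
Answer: $\frac{\sqrt{175442678}}{74} \approx 178.99$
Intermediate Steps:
$S{\left(b,p \right)} = \frac{-72 + p}{2 p}$
$\sqrt{32037 + S{\left(163,-37 \right)}} = \sqrt{32037 + \frac{-72 - 37}{2 \left(-37\right)}} = \sqrt{32037 + \frac{1}{2} \left(- \frac{1}{37}\right) \left(-109\right)} = \sqrt{32037 + \frac{109}{74}} = \sqrt{\frac{2370847}{74}} = \frac{\sqrt{175442678}}{74}$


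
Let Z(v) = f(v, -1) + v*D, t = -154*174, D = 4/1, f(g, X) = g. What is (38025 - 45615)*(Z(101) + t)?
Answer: 199548690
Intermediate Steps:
D = 4 (D = 4*1 = 4)
t = -26796
Z(v) = 5*v (Z(v) = v + v*4 = v + 4*v = 5*v)
(38025 - 45615)*(Z(101) + t) = (38025 - 45615)*(5*101 - 26796) = -7590*(505 - 26796) = -7590*(-26291) = 199548690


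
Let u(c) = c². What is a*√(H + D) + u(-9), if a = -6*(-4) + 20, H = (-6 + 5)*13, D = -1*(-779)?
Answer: 81 + 44*√766 ≈ 1298.8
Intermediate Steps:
D = 779
H = -13 (H = -1*13 = -13)
a = 44 (a = 24 + 20 = 44)
a*√(H + D) + u(-9) = 44*√(-13 + 779) + (-9)² = 44*√766 + 81 = 81 + 44*√766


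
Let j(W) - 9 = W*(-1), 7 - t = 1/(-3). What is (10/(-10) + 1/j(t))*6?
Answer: -12/5 ≈ -2.4000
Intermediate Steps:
t = 22/3 (t = 7 - 1/(-3) = 7 - 1*(-⅓) = 7 + ⅓ = 22/3 ≈ 7.3333)
j(W) = 9 - W (j(W) = 9 + W*(-1) = 9 - W)
(10/(-10) + 1/j(t))*6 = (10/(-10) + 1/(9 - 1*22/3))*6 = (10*(-⅒) + 1/(9 - 22/3))*6 = (-1 + 1/(5/3))*6 = (-1 + 1*(⅗))*6 = (-1 + ⅗)*6 = -⅖*6 = -12/5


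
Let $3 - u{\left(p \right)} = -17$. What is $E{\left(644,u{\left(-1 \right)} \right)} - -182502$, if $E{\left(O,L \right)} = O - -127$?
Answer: $183273$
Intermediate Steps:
$u{\left(p \right)} = 20$ ($u{\left(p \right)} = 3 - -17 = 3 + 17 = 20$)
$E{\left(O,L \right)} = 127 + O$ ($E{\left(O,L \right)} = O + 127 = 127 + O$)
$E{\left(644,u{\left(-1 \right)} \right)} - -182502 = \left(127 + 644\right) - -182502 = 771 + 182502 = 183273$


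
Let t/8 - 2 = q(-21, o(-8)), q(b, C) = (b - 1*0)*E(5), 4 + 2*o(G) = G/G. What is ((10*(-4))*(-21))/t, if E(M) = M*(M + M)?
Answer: -105/1048 ≈ -0.10019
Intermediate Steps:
E(M) = 2*M² (E(M) = M*(2*M) = 2*M²)
o(G) = -3/2 (o(G) = -2 + (G/G)/2 = -2 + (½)*1 = -2 + ½ = -3/2)
q(b, C) = 50*b (q(b, C) = (b - 1*0)*(2*5²) = (b + 0)*(2*25) = b*50 = 50*b)
t = -8384 (t = 16 + 8*(50*(-21)) = 16 + 8*(-1050) = 16 - 8400 = -8384)
((10*(-4))*(-21))/t = ((10*(-4))*(-21))/(-8384) = -40*(-21)*(-1/8384) = 840*(-1/8384) = -105/1048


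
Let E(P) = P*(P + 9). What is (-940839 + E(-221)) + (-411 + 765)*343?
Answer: -772565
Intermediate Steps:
E(P) = P*(9 + P)
(-940839 + E(-221)) + (-411 + 765)*343 = (-940839 - 221*(9 - 221)) + (-411 + 765)*343 = (-940839 - 221*(-212)) + 354*343 = (-940839 + 46852) + 121422 = -893987 + 121422 = -772565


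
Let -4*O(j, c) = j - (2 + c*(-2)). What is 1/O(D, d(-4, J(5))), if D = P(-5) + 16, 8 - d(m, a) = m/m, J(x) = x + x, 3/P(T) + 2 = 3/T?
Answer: -52/349 ≈ -0.14900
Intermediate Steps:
P(T) = 3/(-2 + 3/T)
J(x) = 2*x
d(m, a) = 7 (d(m, a) = 8 - m/m = 8 - 1*1 = 8 - 1 = 7)
D = 193/13 (D = -3*(-5)/(-3 + 2*(-5)) + 16 = -3*(-5)/(-3 - 10) + 16 = -3*(-5)/(-13) + 16 = -3*(-5)*(-1/13) + 16 = -15/13 + 16 = 193/13 ≈ 14.846)
O(j, c) = ½ - c/2 - j/4 (O(j, c) = -(j - (2 + c*(-2)))/4 = -(j - (2 - 2*c))/4 = -(j + (-2 + 2*c))/4 = -(-2 + j + 2*c)/4 = ½ - c/2 - j/4)
1/O(D, d(-4, J(5))) = 1/(½ - ½*7 - ¼*193/13) = 1/(½ - 7/2 - 193/52) = 1/(-349/52) = -52/349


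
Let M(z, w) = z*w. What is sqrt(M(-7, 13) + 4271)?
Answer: 2*sqrt(1045) ≈ 64.653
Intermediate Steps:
M(z, w) = w*z
sqrt(M(-7, 13) + 4271) = sqrt(13*(-7) + 4271) = sqrt(-91 + 4271) = sqrt(4180) = 2*sqrt(1045)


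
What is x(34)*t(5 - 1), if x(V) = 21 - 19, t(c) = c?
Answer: 8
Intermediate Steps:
x(V) = 2
x(34)*t(5 - 1) = 2*(5 - 1) = 2*4 = 8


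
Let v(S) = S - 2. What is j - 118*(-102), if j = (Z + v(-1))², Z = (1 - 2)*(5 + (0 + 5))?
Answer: 12205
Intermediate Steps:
v(S) = -2 + S
Z = -10 (Z = -(5 + 5) = -1*10 = -10)
j = 169 (j = (-10 + (-2 - 1))² = (-10 - 3)² = (-13)² = 169)
j - 118*(-102) = 169 - 118*(-102) = 169 + 12036 = 12205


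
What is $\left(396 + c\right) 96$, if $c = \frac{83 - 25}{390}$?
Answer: $\frac{2471968}{65} \approx 38030.0$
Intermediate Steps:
$c = \frac{29}{195}$ ($c = 58 \cdot \frac{1}{390} = \frac{29}{195} \approx 0.14872$)
$\left(396 + c\right) 96 = \left(396 + \frac{29}{195}\right) 96 = \frac{77249}{195} \cdot 96 = \frac{2471968}{65}$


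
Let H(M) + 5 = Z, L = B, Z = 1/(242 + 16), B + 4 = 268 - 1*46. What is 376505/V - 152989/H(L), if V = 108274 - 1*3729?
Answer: 825399589247/26951701 ≈ 30625.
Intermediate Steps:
B = 218 (B = -4 + (268 - 1*46) = -4 + (268 - 46) = -4 + 222 = 218)
Z = 1/258 ≈ 0.0038760
L = 218
H(M) = -1289/258 (H(M) = -5 + 1/258 = -1289/258)
V = 104545 (V = 108274 - 3729 = 104545)
376505/V - 152989/H(L) = 376505/104545 - 152989/(-1289/258) = 376505*(1/104545) - 152989*(-258/1289) = 75301/20909 + 39471162/1289 = 825399589247/26951701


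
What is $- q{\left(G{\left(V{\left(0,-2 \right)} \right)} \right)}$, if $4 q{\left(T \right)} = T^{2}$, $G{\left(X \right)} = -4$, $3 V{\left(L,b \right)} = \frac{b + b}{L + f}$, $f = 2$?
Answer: $-4$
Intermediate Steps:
$V{\left(L,b \right)} = \frac{2 b}{3 \left(2 + L\right)}$ ($V{\left(L,b \right)} = \frac{\left(b + b\right) \frac{1}{L + 2}}{3} = \frac{2 b \frac{1}{2 + L}}{3} = \frac{2 b}{3 \left(2 + L\right)}$)
$q{\left(T \right)} = \frac{T^{2}}{4}$
$- q{\left(G{\left(V{\left(0,-2 \right)} \right)} \right)} = - \frac{\left(-4\right)^{2}}{4} = - \frac{16}{4} = \left(-1\right) 4 = -4$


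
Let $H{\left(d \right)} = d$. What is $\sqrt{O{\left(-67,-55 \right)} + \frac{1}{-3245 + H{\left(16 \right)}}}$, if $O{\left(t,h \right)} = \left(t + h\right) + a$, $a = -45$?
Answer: $\frac{6 i \sqrt{48367191}}{3229} \approx 12.923 i$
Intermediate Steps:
$O{\left(t,h \right)} = -45 + h + t$ ($O{\left(t,h \right)} = \left(t + h\right) - 45 = \left(h + t\right) - 45 = -45 + h + t$)
$\sqrt{O{\left(-67,-55 \right)} + \frac{1}{-3245 + H{\left(16 \right)}}} = \sqrt{\left(-45 - 55 - 67\right) + \frac{1}{-3245 + 16}} = \sqrt{-167 + \frac{1}{-3229}} = \sqrt{-167 - \frac{1}{3229}} = \sqrt{- \frac{539244}{3229}} = \frac{6 i \sqrt{48367191}}{3229}$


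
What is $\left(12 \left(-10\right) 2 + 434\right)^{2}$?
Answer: $37636$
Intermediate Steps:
$\left(12 \left(-10\right) 2 + 434\right)^{2} = \left(\left(-120\right) 2 + 434\right)^{2} = \left(-240 + 434\right)^{2} = 194^{2} = 37636$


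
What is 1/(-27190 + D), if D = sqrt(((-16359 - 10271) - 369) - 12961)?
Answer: -2719/73933606 - 3*I*sqrt(1110)/369668030 ≈ -3.6776e-5 - 2.7038e-7*I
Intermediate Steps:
D = 6*I*sqrt(1110) (D = sqrt((-26630 - 369) - 12961) = sqrt(-26999 - 12961) = sqrt(-39960) = 6*I*sqrt(1110) ≈ 199.9*I)
1/(-27190 + D) = 1/(-27190 + 6*I*sqrt(1110))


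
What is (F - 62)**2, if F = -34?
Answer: 9216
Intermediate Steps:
(F - 62)**2 = (-34 - 62)**2 = (-96)**2 = 9216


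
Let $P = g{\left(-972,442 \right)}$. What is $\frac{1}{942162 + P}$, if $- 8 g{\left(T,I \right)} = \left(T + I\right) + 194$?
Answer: $\frac{1}{942204} \approx 1.0613 \cdot 10^{-6}$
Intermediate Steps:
$g{\left(T,I \right)} = - \frac{97}{4} - \frac{I}{8} - \frac{T}{8}$ ($g{\left(T,I \right)} = - \frac{\left(T + I\right) + 194}{8} = - \frac{\left(I + T\right) + 194}{8} = - \frac{194 + I + T}{8} = - \frac{97}{4} - \frac{I}{8} - \frac{T}{8}$)
$P = 42$ ($P = - \frac{97}{4} - \frac{221}{4} - - \frac{243}{2} = - \frac{97}{4} - \frac{221}{4} + \frac{243}{2} = 42$)
$\frac{1}{942162 + P} = \frac{1}{942162 + 42} = \frac{1}{942204}$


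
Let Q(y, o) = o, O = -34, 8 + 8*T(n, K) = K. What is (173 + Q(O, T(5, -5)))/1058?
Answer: 1371/8464 ≈ 0.16198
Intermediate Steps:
T(n, K) = -1 + K/8
(173 + Q(O, T(5, -5)))/1058 = (173 + (-1 + (⅛)*(-5)))/1058 = (173 + (-1 - 5/8))/1058 = (173 - 13/8)/1058 = (1/1058)*(1371/8) = 1371/8464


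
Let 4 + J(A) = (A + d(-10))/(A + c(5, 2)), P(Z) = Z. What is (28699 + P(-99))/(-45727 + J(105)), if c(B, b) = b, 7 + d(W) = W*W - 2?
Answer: -3060200/4893021 ≈ -0.62542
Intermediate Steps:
d(W) = -9 + W² (d(W) = -7 + (W*W - 2) = -7 + (W² - 2) = -7 + (-2 + W²) = -9 + W²)
J(A) = -4 + (91 + A)/(2 + A) (J(A) = -4 + (A + (-9 + (-10)²))/(A + 2) = -4 + (A + (-9 + 100))/(2 + A) = -4 + (A + 91)/(2 + A) = -4 + (91 + A)/(2 + A))
(28699 + P(-99))/(-45727 + J(105)) = (28699 - 99)/(-45727 + (83 - 3*105)/(2 + 105)) = 28600/(-45727 + (83 - 315)/107) = 28600/(-45727 + (1/107)*(-232)) = 28600/(-45727 - 232/107) = 28600/(-4893021/107) = 28600*(-107/4893021) = -3060200/4893021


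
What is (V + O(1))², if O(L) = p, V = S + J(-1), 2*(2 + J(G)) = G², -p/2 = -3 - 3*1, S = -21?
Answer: 441/4 ≈ 110.25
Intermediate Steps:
p = 12 (p = -2*(-3 - 3*1) = -2*(-3 - 3) = -2*(-6) = 12)
J(G) = -2 + G²/2
V = -45/2 (V = -21 + (-2 + (½)*(-1)²) = -21 + (-2 + (½)*1) = -21 + (-2 + ½) = -21 - 3/2 = -45/2 ≈ -22.500)
O(L) = 12
(V + O(1))² = (-45/2 + 12)² = (-21/2)² = 441/4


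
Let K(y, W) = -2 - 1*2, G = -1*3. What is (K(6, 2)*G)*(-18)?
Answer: -216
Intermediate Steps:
G = -3
K(y, W) = -4 (K(y, W) = -2 - 2 = -4)
(K(6, 2)*G)*(-18) = -4*(-3)*(-18) = 12*(-18) = -216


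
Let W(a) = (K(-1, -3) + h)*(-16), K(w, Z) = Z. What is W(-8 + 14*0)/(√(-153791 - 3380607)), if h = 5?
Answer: 16*I*√3534398/1767199 ≈ 0.017021*I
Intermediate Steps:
W(a) = -32 (W(a) = (-3 + 5)*(-16) = 2*(-16) = -32)
W(-8 + 14*0)/(√(-153791 - 3380607)) = -32/√(-153791 - 3380607) = -32*(-I*√3534398/3534398) = -(-16)*I*√3534398/1767199 = 16*I*√3534398/1767199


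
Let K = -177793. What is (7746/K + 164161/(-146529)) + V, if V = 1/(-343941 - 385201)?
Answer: -22108843965657091/18995483792243574 ≈ -1.1639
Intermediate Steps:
V = -1/729142 (V = 1/(-729142) = -1/729142 ≈ -1.3715e-6)
(7746/K + 164161/(-146529)) + V = (7746/(-177793) + 164161/(-146529)) - 1/729142 = (7746*(-1/177793) + 164161*(-1/146529)) - 1/729142 = (-7746/177793 - 164161/146529) - 1/729142 = -30321690307/26051830497 - 1/729142 = -22108843965657091/18995483792243574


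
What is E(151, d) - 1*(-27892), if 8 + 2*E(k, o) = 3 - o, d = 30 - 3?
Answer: 27876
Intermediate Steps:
d = 27
E(k, o) = -5/2 - o/2 (E(k, o) = -4 + (3 - o)/2 = -4 + (3/2 - o/2) = -5/2 - o/2)
E(151, d) - 1*(-27892) = (-5/2 - 1/2*27) - 1*(-27892) = (-5/2 - 27/2) + 27892 = -16 + 27892 = 27876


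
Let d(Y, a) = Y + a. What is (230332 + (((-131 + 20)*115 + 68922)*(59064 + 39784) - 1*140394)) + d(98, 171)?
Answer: 5551097343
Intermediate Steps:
(230332 + (((-131 + 20)*115 + 68922)*(59064 + 39784) - 1*140394)) + d(98, 171) = (230332 + (((-131 + 20)*115 + 68922)*(59064 + 39784) - 1*140394)) + (98 + 171) = (230332 + ((-111*115 + 68922)*98848 - 140394)) + 269 = (230332 + ((-12765 + 68922)*98848 - 140394)) + 269 = (230332 + (56157*98848 - 140394)) + 269 = (230332 + (5551007136 - 140394)) + 269 = (230332 + 5550866742) + 269 = 5551097074 + 269 = 5551097343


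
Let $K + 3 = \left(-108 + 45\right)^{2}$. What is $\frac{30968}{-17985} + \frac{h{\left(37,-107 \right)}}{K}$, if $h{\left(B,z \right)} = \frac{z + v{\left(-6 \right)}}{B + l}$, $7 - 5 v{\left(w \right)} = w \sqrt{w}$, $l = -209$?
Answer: $- \frac{176024866}{102237531} - \frac{i \sqrt{6}}{568460} \approx -1.7217 - 4.309 \cdot 10^{-6} i$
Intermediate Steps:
$v{\left(w \right)} = \frac{7}{5} - \frac{w^{\frac{3}{2}}}{5}$ ($v{\left(w \right)} = \frac{7}{5} - \frac{w \sqrt{w}}{5} = \frac{7}{5} - \frac{w^{\frac{3}{2}}}{5}$)
$h{\left(B,z \right)} = \frac{\frac{7}{5} + z + \frac{6 i \sqrt{6}}{5}}{-209 + B}$ ($h{\left(B,z \right)} = \frac{z + \left(\frac{7}{5} - \frac{\left(-6\right)^{\frac{3}{2}}}{5}\right)}{B - 209} = \frac{z + \left(\frac{7}{5} - \frac{\left(-6\right) i \sqrt{6}}{5}\right)}{-209 + B} = \frac{z + \left(\frac{7}{5} + \frac{6 i \sqrt{6}}{5}\right)}{-209 + B} = \frac{\frac{7}{5} + z + \frac{6 i \sqrt{6}}{5}}{-209 + B}$)
$K = 3966$ ($K = -3 + \left(-108 + 45\right)^{2} = -3 + \left(-63\right)^{2} = -3 + 3969 = 3966$)
$\frac{30968}{-17985} + \frac{h{\left(37,-107 \right)}}{K} = \frac{30968}{-17985} + \frac{\frac{1}{5} \frac{1}{-209 + 37} \left(7 + 5 \left(-107\right) + 6 i \sqrt{6}\right)}{3966} = 30968 \left(- \frac{1}{17985}\right) + \frac{7 - 535 + 6 i \sqrt{6}}{5 \left(-172\right)} \frac{1}{3966} = - \frac{30968}{17985} + \frac{1}{5} \left(- \frac{1}{172}\right) \left(-528 + 6 i \sqrt{6}\right) \frac{1}{3966} = - \frac{30968}{17985} + \left(\frac{132}{215} - \frac{3 i \sqrt{6}}{430}\right) \frac{1}{3966} = - \frac{30968}{17985} + \left(\frac{22}{142115} - \frac{i \sqrt{6}}{568460}\right) = - \frac{176024866}{102237531} - \frac{i \sqrt{6}}{568460}$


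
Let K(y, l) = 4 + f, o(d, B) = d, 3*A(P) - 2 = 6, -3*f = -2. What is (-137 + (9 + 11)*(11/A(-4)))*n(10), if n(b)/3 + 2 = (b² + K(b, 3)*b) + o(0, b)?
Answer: -23653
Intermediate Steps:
f = ⅔ (f = -⅓*(-2) = ⅔ ≈ 0.66667)
A(P) = 8/3 (A(P) = ⅔ + (⅓)*6 = ⅔ + 2 = 8/3)
K(y, l) = 14/3 (K(y, l) = 4 + ⅔ = 14/3)
n(b) = -6 + 3*b² + 14*b (n(b) = -6 + 3*((b² + 14*b/3) + 0) = -6 + 3*(b² + 14*b/3) = -6 + (3*b² + 14*b) = -6 + 3*b² + 14*b)
(-137 + (9 + 11)*(11/A(-4)))*n(10) = (-137 + (9 + 11)*(11/(8/3)))*(-6 + 3*10² + 14*10) = (-137 + 20*(11*(3/8)))*(-6 + 3*100 + 140) = (-137 + 20*(33/8))*(-6 + 300 + 140) = (-137 + 165/2)*434 = -109/2*434 = -23653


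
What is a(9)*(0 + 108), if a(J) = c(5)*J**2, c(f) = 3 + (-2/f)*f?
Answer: 8748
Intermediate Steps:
c(f) = 1 (c(f) = 3 - 2 = 1)
a(J) = J**2 (a(J) = 1*J**2 = J**2)
a(9)*(0 + 108) = 9**2*(0 + 108) = 81*108 = 8748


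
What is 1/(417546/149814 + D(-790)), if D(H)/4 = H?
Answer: -8323/26277483 ≈ -0.00031673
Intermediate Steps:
D(H) = 4*H
1/(417546/149814 + D(-790)) = 1/(417546/149814 + 4*(-790)) = 1/(417546*(1/149814) - 3160) = 1/(23197/8323 - 3160) = 1/(-26277483/8323) = -8323/26277483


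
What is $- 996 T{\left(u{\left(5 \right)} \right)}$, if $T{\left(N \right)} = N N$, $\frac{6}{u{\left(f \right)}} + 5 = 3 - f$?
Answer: $- \frac{35856}{49} \approx -731.75$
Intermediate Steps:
$u{\left(f \right)} = \frac{6}{-2 - f}$ ($u{\left(f \right)} = \frac{6}{-5 - \left(-3 + f\right)} = \frac{6}{-2 - f}$)
$T{\left(N \right)} = N^{2}$
$- 996 T{\left(u{\left(5 \right)} \right)} = - 996 \left(- \frac{6}{2 + 5}\right)^{2} = - 996 \left(- \frac{6}{7}\right)^{2} = \left(-996\right) \frac{36}{49} = - \frac{35856}{49}$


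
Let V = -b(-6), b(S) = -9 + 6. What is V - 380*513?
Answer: -194937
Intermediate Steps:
b(S) = -3
V = 3 (V = -1*(-3) = 3)
V - 380*513 = 3 - 380*513 = 3 - 194940 = -194937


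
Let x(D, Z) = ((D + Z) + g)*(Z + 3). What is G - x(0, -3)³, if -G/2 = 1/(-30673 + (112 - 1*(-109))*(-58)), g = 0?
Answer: 2/43491 ≈ 4.5986e-5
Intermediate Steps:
x(D, Z) = (3 + Z)*(D + Z) (x(D, Z) = ((D + Z) + 0)*(Z + 3) = (D + Z)*(3 + Z) = (3 + Z)*(D + Z))
G = 2/43491 (G = -2/(-30673 + (112 - 1*(-109))*(-58)) = -2/(-30673 + (112 + 109)*(-58)) = -2/(-30673 + 221*(-58)) = -2/(-30673 - 12818) = -2/(-43491) = -2*(-1/43491) = 2/43491 ≈ 4.5986e-5)
G - x(0, -3)³ = 2/43491 - ((-3)² + 3*0 + 3*(-3) + 0*(-3))³ = 2/43491 - (9 + 0 - 9 + 0)³ = 2/43491 - 1*0³ = 2/43491 - 1*0 = 2/43491 + 0 = 2/43491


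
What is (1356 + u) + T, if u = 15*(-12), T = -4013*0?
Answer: 1176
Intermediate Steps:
T = 0
u = -180
(1356 + u) + T = (1356 - 180) + 0 = 1176 + 0 = 1176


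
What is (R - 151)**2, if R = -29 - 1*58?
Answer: 56644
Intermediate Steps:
R = -87 (R = -29 - 58 = -87)
(R - 151)**2 = (-87 - 151)**2 = (-238)**2 = 56644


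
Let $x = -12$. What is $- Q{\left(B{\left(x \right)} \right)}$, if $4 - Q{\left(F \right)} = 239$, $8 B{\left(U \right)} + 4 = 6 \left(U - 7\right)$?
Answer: $235$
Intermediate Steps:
$B{\left(U \right)} = - \frac{23}{4} + \frac{3 U}{4}$ ($B{\left(U \right)} = - \frac{1}{2} + \frac{6 \left(U - 7\right)}{8} = - \frac{1}{2} + \frac{6 \left(-7 + U\right)}{8} = - \frac{1}{2} + \frac{-42 + 6 U}{8} = - \frac{1}{2} + \left(- \frac{21}{4} + \frac{3 U}{4}\right) = - \frac{23}{4} + \frac{3 U}{4}$)
$Q{\left(F \right)} = -235$ ($Q{\left(F \right)} = 4 - 239 = -235$)
$- Q{\left(B{\left(x \right)} \right)} = \left(-1\right) \left(-235\right) = 235$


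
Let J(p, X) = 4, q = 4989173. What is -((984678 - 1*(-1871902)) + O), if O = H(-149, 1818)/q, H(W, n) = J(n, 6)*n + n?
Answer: -14251971817430/4989173 ≈ -2.8566e+6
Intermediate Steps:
H(W, n) = 5*n (H(W, n) = 4*n + n = 5*n)
O = 9090/4989173 (O = (5*1818)/4989173 = 9090*(1/4989173) = 9090/4989173 ≈ 0.0018219)
-((984678 - 1*(-1871902)) + O) = -((984678 - 1*(-1871902)) + 9090/4989173) = -((984678 + 1871902) + 9090/4989173) = -(2856580 + 9090/4989173) = -1*14251971817430/4989173 = -14251971817430/4989173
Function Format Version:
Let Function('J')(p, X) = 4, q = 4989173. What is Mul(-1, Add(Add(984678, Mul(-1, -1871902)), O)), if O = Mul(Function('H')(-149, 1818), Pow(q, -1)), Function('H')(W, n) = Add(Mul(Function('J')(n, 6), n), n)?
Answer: Rational(-14251971817430, 4989173) ≈ -2.8566e+6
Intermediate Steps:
Function('H')(W, n) = Mul(5, n) (Function('H')(W, n) = Add(Mul(4, n), n) = Mul(5, n))
O = Rational(9090, 4989173) (O = Mul(Mul(5, 1818), Pow(4989173, -1)) = Mul(9090, Rational(1, 4989173)) = Rational(9090, 4989173) ≈ 0.0018219)
Mul(-1, Add(Add(984678, Mul(-1, -1871902)), O)) = Mul(-1, Add(Add(984678, Mul(-1, -1871902)), Rational(9090, 4989173))) = Mul(-1, Add(Add(984678, 1871902), Rational(9090, 4989173))) = Mul(-1, Add(2856580, Rational(9090, 4989173))) = Mul(-1, Rational(14251971817430, 4989173)) = Rational(-14251971817430, 4989173)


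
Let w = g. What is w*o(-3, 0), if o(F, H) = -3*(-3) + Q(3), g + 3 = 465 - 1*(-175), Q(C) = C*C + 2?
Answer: 12740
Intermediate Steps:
Q(C) = 2 + C² (Q(C) = C² + 2 = 2 + C²)
g = 637 (g = -3 + (465 - 1*(-175)) = -3 + (465 + 175) = -3 + 640 = 637)
o(F, H) = 20 (o(F, H) = -3*(-3) + (2 + 3²) = 9 + (2 + 9) = 9 + 11 = 20)
w = 637
w*o(-3, 0) = 637*20 = 12740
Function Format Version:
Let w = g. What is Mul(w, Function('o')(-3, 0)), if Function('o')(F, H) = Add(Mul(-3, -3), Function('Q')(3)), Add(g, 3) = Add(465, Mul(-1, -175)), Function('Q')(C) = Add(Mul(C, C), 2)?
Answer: 12740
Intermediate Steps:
Function('Q')(C) = Add(2, Pow(C, 2)) (Function('Q')(C) = Add(Pow(C, 2), 2) = Add(2, Pow(C, 2)))
g = 637 (g = Add(-3, Add(465, Mul(-1, -175))) = Add(-3, Add(465, 175)) = Add(-3, 640) = 637)
Function('o')(F, H) = 20 (Function('o')(F, H) = Add(Mul(-3, -3), Add(2, Pow(3, 2))) = Add(9, Add(2, 9)) = Add(9, 11) = 20)
w = 637
Mul(w, Function('o')(-3, 0)) = Mul(637, 20) = 12740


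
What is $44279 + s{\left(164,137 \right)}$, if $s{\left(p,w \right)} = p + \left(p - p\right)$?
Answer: $44443$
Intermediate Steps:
$s{\left(p,w \right)} = p$ ($s{\left(p,w \right)} = p + 0 = p$)
$44279 + s{\left(164,137 \right)} = 44279 + 164 = 44443$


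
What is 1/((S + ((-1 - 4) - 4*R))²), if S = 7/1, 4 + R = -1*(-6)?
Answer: 1/36 ≈ 0.027778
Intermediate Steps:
R = 2 (R = -4 - 1*(-6) = -4 + 6 = 2)
S = 7 (S = 7*1 = 7)
1/((S + ((-1 - 4) - 4*R))²) = 1/((7 + ((-1 - 4) - 4*2))²) = 1/((7 + (-5 - 8))²) = 1/((7 - 13)²) = 1/((-6)²) = 1/36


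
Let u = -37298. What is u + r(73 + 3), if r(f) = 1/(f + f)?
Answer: -5669295/152 ≈ -37298.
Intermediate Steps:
r(f) = 1/(2*f)
u + r(73 + 3) = -37298 + 1/(2*(73 + 3)) = -37298 + (1/2)/76 = -37298 + (1/2)*(1/76) = -37298 + 1/152 = -5669295/152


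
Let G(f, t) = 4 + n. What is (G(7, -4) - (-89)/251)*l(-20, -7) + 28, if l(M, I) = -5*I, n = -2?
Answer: 27713/251 ≈ 110.41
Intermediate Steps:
G(f, t) = 2 (G(f, t) = 4 - 2 = 2)
(G(7, -4) - (-89)/251)*l(-20, -7) + 28 = (2 - (-89)/251)*(-5*(-7)) + 28 = (2 - (-89)/251)*35 + 28 = (2 - 1*(-89/251))*35 + 28 = (2 + 89/251)*35 + 28 = (591/251)*35 + 28 = 20685/251 + 28 = 27713/251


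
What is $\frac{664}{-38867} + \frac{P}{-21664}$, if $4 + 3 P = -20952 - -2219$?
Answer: $\frac{685096291}{2526044064} \approx 0.27121$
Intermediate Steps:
$P = - \frac{18737}{3}$ ($P = - \frac{4}{3} + \frac{-20952 - -2219}{3} = - \frac{4}{3} + \frac{-20952 + 2219}{3} = - \frac{4}{3} + \frac{1}{3} \left(-18733\right) = - \frac{4}{3} - \frac{18733}{3} = - \frac{18737}{3} \approx -6245.7$)
$\frac{664}{-38867} + \frac{P}{-21664} = \frac{664}{-38867} - \frac{18737}{3 \left(-21664\right)} = 664 \left(- \frac{1}{38867}\right) - - \frac{18737}{64992} = - \frac{664}{38867} + \frac{18737}{64992} = \frac{685096291}{2526044064}$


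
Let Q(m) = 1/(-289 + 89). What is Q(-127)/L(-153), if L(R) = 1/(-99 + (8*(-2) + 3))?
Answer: 14/25 ≈ 0.56000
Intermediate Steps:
Q(m) = -1/200 (Q(m) = 1/(-200) = -1/200)
L(R) = -1/112 (L(R) = 1/(-99 + (-16 + 3)) = 1/(-99 - 13) = 1/(-112) = -1/112)
Q(-127)/L(-153) = -1/(200*(-1/112)) = -1/200*(-112) = 14/25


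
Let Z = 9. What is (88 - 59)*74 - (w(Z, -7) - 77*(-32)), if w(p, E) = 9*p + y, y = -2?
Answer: -397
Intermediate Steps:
w(p, E) = -2 + 9*p (w(p, E) = 9*p - 2 = -2 + 9*p)
(88 - 59)*74 - (w(Z, -7) - 77*(-32)) = (88 - 59)*74 - ((-2 + 9*9) - 77*(-32)) = 29*74 - ((-2 + 81) + 2464) = 2146 - (79 + 2464) = 2146 - 1*2543 = 2146 - 2543 = -397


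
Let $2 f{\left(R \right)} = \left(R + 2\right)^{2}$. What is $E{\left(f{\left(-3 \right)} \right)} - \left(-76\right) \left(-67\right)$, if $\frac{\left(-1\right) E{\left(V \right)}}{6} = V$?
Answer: $-5095$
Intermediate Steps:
$f{\left(R \right)} = \frac{\left(2 + R\right)^{2}}{2}$ ($f{\left(R \right)} = \frac{\left(R + 2\right)^{2}}{2} = \frac{\left(2 + R\right)^{2}}{2}$)
$E{\left(V \right)} = - 6 V$
$E{\left(f{\left(-3 \right)} \right)} - \left(-76\right) \left(-67\right) = - 6 \frac{\left(2 - 3\right)^{2}}{2} - \left(-76\right) \left(-67\right) = - 6 \frac{\left(-1\right)^{2}}{2} - 5092 = - 6 \cdot \frac{1}{2} \cdot 1 - 5092 = \left(-6\right) \frac{1}{2} - 5092 = -3 - 5092 = -5095$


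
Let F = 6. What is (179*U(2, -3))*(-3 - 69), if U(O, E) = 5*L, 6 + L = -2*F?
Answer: 1159920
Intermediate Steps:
L = -18 (L = -6 - 2*6 = -6 - 12 = -18)
U(O, E) = -90 (U(O, E) = 5*(-18) = -90)
(179*U(2, -3))*(-3 - 69) = (179*(-90))*(-3 - 69) = -16110*(-72) = 1159920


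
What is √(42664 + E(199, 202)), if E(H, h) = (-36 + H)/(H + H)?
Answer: 9*√83434730/398 ≈ 206.55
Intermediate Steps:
E(H, h) = (-36 + H)/(2*H) (E(H, h) = (-36 + H)/((2*H)) = (-36 + H)*(1/(2*H)) = (-36 + H)/(2*H))
√(42664 + E(199, 202)) = √(42664 + (½)*(-36 + 199)/199) = √(42664 + (½)*(1/199)*163) = √(42664 + 163/398) = √(16980435/398) = 9*√83434730/398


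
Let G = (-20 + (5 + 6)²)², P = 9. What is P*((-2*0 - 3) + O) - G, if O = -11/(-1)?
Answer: -10129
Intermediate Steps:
O = 11 (O = -11*(-1) = 11)
G = 10201 (G = (-20 + 11²)² = (-20 + 121)² = 101² = 10201)
P*((-2*0 - 3) + O) - G = 9*((-2*0 - 3) + 11) - 1*10201 = 9*((0 - 3) + 11) - 10201 = 9*(-3 + 11) - 10201 = 9*8 - 10201 = 72 - 10201 = -10129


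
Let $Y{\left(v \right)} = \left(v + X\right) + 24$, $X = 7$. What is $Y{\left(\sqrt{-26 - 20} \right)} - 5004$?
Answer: $-4973 + i \sqrt{46} \approx -4973.0 + 6.7823 i$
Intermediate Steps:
$Y{\left(v \right)} = 31 + v$ ($Y{\left(v \right)} = \left(v + 7\right) + 24 = \left(7 + v\right) + 24 = 31 + v$)
$Y{\left(\sqrt{-26 - 20} \right)} - 5004 = \left(31 + \sqrt{-26 - 20}\right) - 5004 = \left(31 + \sqrt{-46}\right) - 5004 = \left(31 + i \sqrt{46}\right) - 5004 = -4973 + i \sqrt{46}$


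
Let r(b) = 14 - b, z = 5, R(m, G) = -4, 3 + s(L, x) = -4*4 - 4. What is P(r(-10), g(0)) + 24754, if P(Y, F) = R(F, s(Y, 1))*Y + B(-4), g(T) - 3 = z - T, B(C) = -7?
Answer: 24651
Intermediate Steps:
s(L, x) = -23 (s(L, x) = -3 + (-4*4 - 4) = -3 + (-16 - 4) = -3 - 20 = -23)
g(T) = 8 - T (g(T) = 3 + (5 - T) = 8 - T)
P(Y, F) = -7 - 4*Y (P(Y, F) = -4*Y - 7 = -7 - 4*Y)
P(r(-10), g(0)) + 24754 = (-7 - 4*(14 - 1*(-10))) + 24754 = (-7 - 4*(14 + 10)) + 24754 = (-7 - 4*24) + 24754 = (-7 - 96) + 24754 = -103 + 24754 = 24651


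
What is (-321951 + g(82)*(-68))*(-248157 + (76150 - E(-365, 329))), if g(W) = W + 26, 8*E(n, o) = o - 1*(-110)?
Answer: 453272921025/8 ≈ 5.6659e+10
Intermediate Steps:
E(n, o) = 55/4 + o/8 (E(n, o) = (o - 1*(-110))/8 = (o + 110)/8 = (110 + o)/8 = 55/4 + o/8)
g(W) = 26 + W
(-321951 + g(82)*(-68))*(-248157 + (76150 - E(-365, 329))) = (-321951 + (26 + 82)*(-68))*(-248157 + (76150 - (55/4 + (⅛)*329))) = (-321951 + 108*(-68))*(-248157 + (76150 - (55/4 + 329/8))) = (-321951 - 7344)*(-248157 + (76150 - 1*439/8)) = -329295*(-248157 + (76150 - 439/8)) = -329295*(-248157 + 608761/8) = -329295*(-1376495/8) = 453272921025/8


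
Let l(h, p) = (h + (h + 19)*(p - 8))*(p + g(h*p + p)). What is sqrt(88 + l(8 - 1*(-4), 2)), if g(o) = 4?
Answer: 2*I*sqrt(239) ≈ 30.919*I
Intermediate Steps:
l(h, p) = (4 + p)*(h + (-8 + p)*(19 + h)) (l(h, p) = (h + (h + 19)*(p - 8))*(p + 4) = (h + (19 + h)*(-8 + p))*(4 + p) = (h + (-8 + p)*(19 + h))*(4 + p) = (4 + p)*(h + (-8 + p)*(19 + h)))
sqrt(88 + l(8 - 1*(-4), 2)) = sqrt(88 + (-608 - 76*2 - 28*(8 - 1*(-4)) + 19*2**2 + (8 - 1*(-4))*2**2 - 3*(8 - 1*(-4))*2)) = sqrt(88 + (-608 - 152 - 28*(8 + 4) + 19*4 + (8 + 4)*4 - 3*(8 + 4)*2)) = sqrt(88 + (-608 - 152 - 28*12 + 76 + 12*4 - 3*12*2)) = sqrt(88 + (-608 - 152 - 336 + 76 + 48 - 72)) = sqrt(88 - 1044) = sqrt(-956) = 2*I*sqrt(239)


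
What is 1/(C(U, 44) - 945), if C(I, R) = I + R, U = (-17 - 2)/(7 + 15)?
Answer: -22/19841 ≈ -0.0011088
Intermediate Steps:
U = -19/22 ≈ -0.86364
1/(C(U, 44) - 945) = 1/((-19/22 + 44) - 945) = 1/(949/22 - 945) = 1/(-19841/22) = -22/19841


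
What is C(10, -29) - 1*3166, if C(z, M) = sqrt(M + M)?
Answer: -3166 + I*sqrt(58) ≈ -3166.0 + 7.6158*I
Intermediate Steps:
C(z, M) = sqrt(2)*sqrt(M) (C(z, M) = sqrt(2*M) = sqrt(2)*sqrt(M))
C(10, -29) - 1*3166 = sqrt(2)*sqrt(-29) - 1*3166 = sqrt(2)*(I*sqrt(29)) - 3166 = I*sqrt(58) - 3166 = -3166 + I*sqrt(58)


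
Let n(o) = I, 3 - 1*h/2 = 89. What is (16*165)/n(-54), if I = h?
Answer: -660/43 ≈ -15.349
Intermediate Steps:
h = -172 (h = 6 - 2*89 = 6 - 178 = -172)
I = -172
n(o) = -172
(16*165)/n(-54) = (16*165)/(-172) = 2640*(-1/172) = -660/43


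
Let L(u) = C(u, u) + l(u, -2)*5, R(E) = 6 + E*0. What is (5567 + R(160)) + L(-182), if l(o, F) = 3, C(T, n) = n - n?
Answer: 5588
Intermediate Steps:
C(T, n) = 0
R(E) = 6 (R(E) = 6 + 0 = 6)
L(u) = 15 (L(u) = 0 + 3*5 = 0 + 15 = 15)
(5567 + R(160)) + L(-182) = (5567 + 6) + 15 = 5573 + 15 = 5588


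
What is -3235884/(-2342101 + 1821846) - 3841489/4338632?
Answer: 12040756010993/2257194991160 ≈ 5.3344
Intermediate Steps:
-3235884/(-2342101 + 1821846) - 3841489/4338632 = -3235884/(-520255) - 3841489*1/4338632 = -3235884*(-1/520255) - 3841489/4338632 = 3235884/520255 - 3841489/4338632 = 12040756010993/2257194991160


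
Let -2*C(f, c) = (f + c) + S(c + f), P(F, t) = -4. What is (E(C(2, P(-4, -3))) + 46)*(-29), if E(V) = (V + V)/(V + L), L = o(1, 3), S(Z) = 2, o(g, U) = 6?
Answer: -1334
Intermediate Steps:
L = 6
C(f, c) = -1 - c/2 - f/2 (C(f, c) = -((f + c) + 2)/2 = -((c + f) + 2)/2 = -(2 + c + f)/2 = -1 - c/2 - f/2)
E(V) = 2*V/(6 + V) (E(V) = (V + V)/(V + 6) = (2*V)/(6 + V) = 2*V/(6 + V))
(E(C(2, P(-4, -3))) + 46)*(-29) = (2*(-1 - ½*(-4) - ½*2)/(6 + (-1 - ½*(-4) - ½*2)) + 46)*(-29) = (2*(-1 + 2 - 1)/(6 + (-1 + 2 - 1)) + 46)*(-29) = (2*0/(6 + 0) + 46)*(-29) = (2*0/6 + 46)*(-29) = (2*0*(⅙) + 46)*(-29) = (0 + 46)*(-29) = 46*(-29) = -1334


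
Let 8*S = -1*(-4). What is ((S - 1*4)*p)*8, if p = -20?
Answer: 560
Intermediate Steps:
S = ½ (S = (-1*(-4))/8 = (⅛)*4 = ½ ≈ 0.50000)
((S - 1*4)*p)*8 = ((½ - 1*4)*(-20))*8 = ((½ - 4)*(-20))*8 = -7/2*(-20)*8 = 70*8 = 560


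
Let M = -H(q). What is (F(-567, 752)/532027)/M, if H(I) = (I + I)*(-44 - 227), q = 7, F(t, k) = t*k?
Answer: -30456/144179317 ≈ -0.00021124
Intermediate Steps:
F(t, k) = k*t
H(I) = -542*I (H(I) = (2*I)*(-271) = -542*I)
M = 3794 (M = -(-542)*7 = -1*(-3794) = 3794)
(F(-567, 752)/532027)/M = ((752*(-567))/532027)/3794 = -426384*1/532027*(1/3794) = -426384/532027*1/3794 = -30456/144179317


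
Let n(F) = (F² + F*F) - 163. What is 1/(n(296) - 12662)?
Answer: 1/162407 ≈ 6.1574e-6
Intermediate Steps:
n(F) = -163 + 2*F² (n(F) = (F² + F²) - 163 = 2*F² - 163 = -163 + 2*F²)
1/(n(296) - 12662) = 1/((-163 + 2*296²) - 12662) = 1/((-163 + 2*87616) - 12662) = 1/((-163 + 175232) - 12662) = 1/(175069 - 12662) = 1/162407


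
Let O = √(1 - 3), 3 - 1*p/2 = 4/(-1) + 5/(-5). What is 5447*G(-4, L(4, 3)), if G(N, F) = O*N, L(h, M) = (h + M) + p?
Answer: -21788*I*√2 ≈ -30813.0*I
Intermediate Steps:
p = 16 (p = 6 - 2*(4/(-1) + 5/(-5)) = 6 - 2*(4*(-1) + 5*(-⅕)) = 6 - 2*(-4 - 1) = 6 - 2*(-5) = 6 + 10 = 16)
O = I*√2 (O = √(-2) = I*√2 ≈ 1.4142*I)
L(h, M) = 16 + M + h (L(h, M) = (h + M) + 16 = (M + h) + 16 = 16 + M + h)
G(N, F) = I*N*√2 (G(N, F) = (I*√2)*N = I*N*√2)
5447*G(-4, L(4, 3)) = 5447*(I*(-4)*√2) = 5447*(-4*I*√2) = -21788*I*√2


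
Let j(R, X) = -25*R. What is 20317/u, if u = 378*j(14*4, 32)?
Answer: -20317/529200 ≈ -0.038392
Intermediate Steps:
u = -529200 (u = 378*(-350*4) = 378*(-25*56) = 378*(-1400) = -529200)
20317/u = 20317/(-529200) = 20317*(-1/529200) = -20317/529200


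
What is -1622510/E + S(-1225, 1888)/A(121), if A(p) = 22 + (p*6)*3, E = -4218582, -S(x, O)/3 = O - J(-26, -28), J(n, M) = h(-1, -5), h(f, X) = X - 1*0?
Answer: -10193902589/4640440200 ≈ -2.1968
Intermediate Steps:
h(f, X) = X (h(f, X) = X + 0 = X)
J(n, M) = -5
S(x, O) = -15 - 3*O (S(x, O) = -3*(O - 1*(-5)) = -3*(O + 5) = -3*(5 + O) = -15 - 3*O)
A(p) = 22 + 18*p (A(p) = 22 + (6*p)*3 = 22 + 18*p)
-1622510/E + S(-1225, 1888)/A(121) = -1622510/(-4218582) + (-15 - 3*1888)/(22 + 18*121) = -1622510*(-1/4218582) + (-15 - 5664)/(22 + 2178) = 811255/2109291 - 5679/2200 = -10193902589/4640440200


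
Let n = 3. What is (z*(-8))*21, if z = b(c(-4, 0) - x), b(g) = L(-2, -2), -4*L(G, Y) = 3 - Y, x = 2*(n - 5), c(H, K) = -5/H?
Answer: 210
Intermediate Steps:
x = -4 (x = 2*(3 - 5) = 2*(-2) = -4)
L(G, Y) = -3/4 + Y/4 (L(G, Y) = -(3 - Y)/4 = -3/4 + Y/4)
b(g) = -5/4 (b(g) = -3/4 + (1/4)*(-2) = -3/4 - 1/2 = -5/4)
z = -5/4 ≈ -1.2500
(z*(-8))*21 = -5/4*(-8)*21 = 10*21 = 210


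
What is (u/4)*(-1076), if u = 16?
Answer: -4304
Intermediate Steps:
(u/4)*(-1076) = (16/4)*(-1076) = (16*(¼))*(-1076) = 4*(-1076) = -4304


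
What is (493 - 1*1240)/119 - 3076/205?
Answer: -519179/24395 ≈ -21.282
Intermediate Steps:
(493 - 1*1240)/119 - 3076/205 = (493 - 1240)*(1/119) - 3076*1/205 = -747*1/119 - 3076/205 = -747/119 - 3076/205 = -519179/24395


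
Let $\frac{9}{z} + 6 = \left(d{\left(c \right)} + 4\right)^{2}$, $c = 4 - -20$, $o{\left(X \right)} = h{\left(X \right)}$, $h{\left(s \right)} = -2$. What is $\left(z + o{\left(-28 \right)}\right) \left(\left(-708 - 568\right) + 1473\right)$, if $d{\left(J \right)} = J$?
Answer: $- \frac{304759}{778} \approx -391.72$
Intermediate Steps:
$o{\left(X \right)} = -2$
$c = 24$ ($c = 4 + 20 = 24$)
$z = \frac{9}{778}$ ($z = \frac{9}{-6 + \left(24 + 4\right)^{2}} = \frac{9}{-6 + 28^{2}} = \frac{9}{-6 + 784} = \frac{9}{778} \approx 0.011568$)
$\left(z + o{\left(-28 \right)}\right) \left(\left(-708 - 568\right) + 1473\right) = \left(\frac{9}{778} - 2\right) \left(\left(-708 - 568\right) + 1473\right) = - \frac{1547 \left(-1276 + 1473\right)}{778} = \left(- \frac{1547}{778}\right) 197 = - \frac{304759}{778}$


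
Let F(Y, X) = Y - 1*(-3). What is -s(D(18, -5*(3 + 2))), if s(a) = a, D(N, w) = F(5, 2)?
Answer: -8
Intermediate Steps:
F(Y, X) = 3 + Y (F(Y, X) = Y + 3 = 3 + Y)
D(N, w) = 8 (D(N, w) = 3 + 5 = 8)
-s(D(18, -5*(3 + 2))) = -1*8 = -8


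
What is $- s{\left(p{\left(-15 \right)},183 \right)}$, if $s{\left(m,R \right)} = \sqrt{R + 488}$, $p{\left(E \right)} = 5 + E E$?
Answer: $- \sqrt{671} \approx -25.904$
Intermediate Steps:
$p{\left(E \right)} = 5 + E^{2}$
$s{\left(m,R \right)} = \sqrt{488 + R}$
$- s{\left(p{\left(-15 \right)},183 \right)} = - \sqrt{488 + 183} = - \sqrt{671}$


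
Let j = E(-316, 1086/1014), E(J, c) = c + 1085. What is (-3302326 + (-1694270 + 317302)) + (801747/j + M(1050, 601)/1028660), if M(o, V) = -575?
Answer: -9814904543947249/2097849204 ≈ -4.6786e+6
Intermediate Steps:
E(J, c) = 1085 + c
j = 183546/169 (j = 1085 + 1086/1014 = 1085 + 1086*(1/1014) = 1085 + 181/169 = 183546/169 ≈ 1086.1)
(-3302326 + (-1694270 + 317302)) + (801747/j + M(1050, 601)/1028660) = (-3302326 + (-1694270 + 317302)) + (801747/(183546/169) - 575/1028660) = (-3302326 - 1376968) + (801747*(169/183546) - 575*1/1028660) = -4679294 + (15055027/20394 - 115/205732) = -4679294 + 1548649234727/2097849204 = -9814904543947249/2097849204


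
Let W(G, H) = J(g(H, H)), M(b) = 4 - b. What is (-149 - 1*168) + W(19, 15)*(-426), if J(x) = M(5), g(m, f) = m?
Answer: 109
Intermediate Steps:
J(x) = -1 (J(x) = 4 - 1*5 = 4 - 5 = -1)
W(G, H) = -1
(-149 - 1*168) + W(19, 15)*(-426) = (-149 - 1*168) - 1*(-426) = (-149 - 168) + 426 = -317 + 426 = 109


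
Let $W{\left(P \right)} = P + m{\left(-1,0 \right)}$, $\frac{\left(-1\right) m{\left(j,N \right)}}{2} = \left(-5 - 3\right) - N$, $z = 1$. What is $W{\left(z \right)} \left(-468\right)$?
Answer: $-7956$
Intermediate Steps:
$m{\left(j,N \right)} = 16 + 2 N$ ($m{\left(j,N \right)} = - 2 \left(\left(-5 - 3\right) - N\right) = - 2 \left(-8 - N\right) = 16 + 2 N$)
$W{\left(P \right)} = 16 + P$ ($W{\left(P \right)} = P + \left(16 + 2 \cdot 0\right) = P + \left(16 + 0\right) = P + 16 = 16 + P$)
$W{\left(z \right)} \left(-468\right) = \left(16 + 1\right) \left(-468\right) = 17 \left(-468\right) = -7956$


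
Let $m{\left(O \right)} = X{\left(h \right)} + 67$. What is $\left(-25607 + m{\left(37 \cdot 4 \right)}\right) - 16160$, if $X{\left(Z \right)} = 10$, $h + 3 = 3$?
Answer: $-41690$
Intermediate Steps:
$h = 0$ ($h = -3 + 3 = 0$)
$m{\left(O \right)} = 77$ ($m{\left(O \right)} = 10 + 67 = 77$)
$\left(-25607 + m{\left(37 \cdot 4 \right)}\right) - 16160 = \left(-25607 + 77\right) - 16160 = -25530 - 16160 = -41690$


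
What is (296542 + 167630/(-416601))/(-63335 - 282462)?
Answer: -123539526112/144059375997 ≈ -0.85756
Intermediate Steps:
(296542 + 167630/(-416601))/(-63335 - 282462) = (296542 + 167630*(-1/416601))/(-345797) = (296542 - 167630/416601)*(-1/345797) = (123539526112/416601)*(-1/345797) = -123539526112/144059375997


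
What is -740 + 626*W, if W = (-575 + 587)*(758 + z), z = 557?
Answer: 9877540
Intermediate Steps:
W = 15780 (W = (-575 + 587)*(758 + 557) = 12*1315 = 15780)
-740 + 626*W = -740 + 626*15780 = -740 + 9878280 = 9877540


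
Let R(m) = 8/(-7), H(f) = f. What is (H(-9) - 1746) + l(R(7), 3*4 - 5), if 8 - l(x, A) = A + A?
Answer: -1761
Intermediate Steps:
R(m) = -8/7 (R(m) = 8*(-⅐) = -8/7)
l(x, A) = 8 - 2*A (l(x, A) = 8 - (A + A) = 8 - 2*A)
(H(-9) - 1746) + l(R(7), 3*4 - 5) = (-9 - 1746) + (8 - 2*(3*4 - 5)) = -1755 + (8 - 2*(12 - 5)) = -1755 + (8 - 2*7) = -1755 + (8 - 14) = -1755 - 6 = -1761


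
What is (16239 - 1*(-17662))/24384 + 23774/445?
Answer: 594791161/10850880 ≈ 54.815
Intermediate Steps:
(16239 - 1*(-17662))/24384 + 23774/445 = (16239 + 17662)*(1/24384) + 23774*(1/445) = 33901*(1/24384) + 23774/445 = 33901/24384 + 23774/445 = 594791161/10850880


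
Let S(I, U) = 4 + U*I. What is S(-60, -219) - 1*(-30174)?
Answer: 43318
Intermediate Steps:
S(I, U) = 4 + I*U
S(-60, -219) - 1*(-30174) = (4 - 60*(-219)) - 1*(-30174) = (4 + 13140) + 30174 = 13144 + 30174 = 43318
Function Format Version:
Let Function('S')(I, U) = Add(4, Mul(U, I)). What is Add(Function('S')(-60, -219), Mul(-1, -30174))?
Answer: 43318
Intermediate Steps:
Function('S')(I, U) = Add(4, Mul(I, U))
Add(Function('S')(-60, -219), Mul(-1, -30174)) = Add(Add(4, Mul(-60, -219)), Mul(-1, -30174)) = Add(Add(4, 13140), 30174) = Add(13144, 30174) = 43318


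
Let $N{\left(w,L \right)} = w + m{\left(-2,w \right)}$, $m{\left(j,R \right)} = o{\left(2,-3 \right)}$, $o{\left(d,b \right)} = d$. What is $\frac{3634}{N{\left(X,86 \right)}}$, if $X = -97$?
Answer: $- \frac{3634}{95} \approx -38.253$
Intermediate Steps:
$m{\left(j,R \right)} = 2$
$N{\left(w,L \right)} = 2 + w$ ($N{\left(w,L \right)} = w + 2 = 2 + w$)
$\frac{3634}{N{\left(X,86 \right)}} = \frac{3634}{2 - 97} = \frac{3634}{-95} = 3634 \left(- \frac{1}{95}\right) = - \frac{3634}{95}$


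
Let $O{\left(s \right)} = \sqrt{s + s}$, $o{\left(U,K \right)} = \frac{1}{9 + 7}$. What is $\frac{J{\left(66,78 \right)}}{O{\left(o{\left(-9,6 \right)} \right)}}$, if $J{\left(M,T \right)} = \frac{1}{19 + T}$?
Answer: $\frac{2 \sqrt{2}}{97} \approx 0.029159$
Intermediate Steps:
$o{\left(U,K \right)} = \frac{1}{16}$
$O{\left(s \right)} = \sqrt{2} \sqrt{s}$ ($O{\left(s \right)} = \sqrt{2 s} = \sqrt{2} \sqrt{s}$)
$\frac{J{\left(66,78 \right)}}{O{\left(o{\left(-9,6 \right)} \right)}} = \frac{1}{\left(19 + 78\right) \frac{\sqrt{2}}{4}} = \frac{1}{97 \sqrt{2} \cdot \frac{1}{4}} = \frac{1}{97 \frac{\sqrt{2}}{4}} = \frac{2 \sqrt{2}}{97}$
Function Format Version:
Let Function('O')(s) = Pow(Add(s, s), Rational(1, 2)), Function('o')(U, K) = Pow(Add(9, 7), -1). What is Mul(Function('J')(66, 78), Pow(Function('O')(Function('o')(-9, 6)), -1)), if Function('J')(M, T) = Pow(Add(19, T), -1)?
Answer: Mul(Rational(2, 97), Pow(2, Rational(1, 2))) ≈ 0.029159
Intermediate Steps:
Function('o')(U, K) = Rational(1, 16) (Function('o')(U, K) = Pow(16, -1) = Rational(1, 16))
Function('O')(s) = Mul(Pow(2, Rational(1, 2)), Pow(s, Rational(1, 2))) (Function('O')(s) = Pow(Mul(2, s), Rational(1, 2)) = Mul(Pow(2, Rational(1, 2)), Pow(s, Rational(1, 2))))
Mul(Function('J')(66, 78), Pow(Function('O')(Function('o')(-9, 6)), -1)) = Mul(Pow(Add(19, 78), -1), Pow(Mul(Pow(2, Rational(1, 2)), Pow(Rational(1, 16), Rational(1, 2))), -1)) = Mul(Pow(97, -1), Pow(Mul(Pow(2, Rational(1, 2)), Rational(1, 4)), -1)) = Mul(Rational(1, 97), Pow(Mul(Rational(1, 4), Pow(2, Rational(1, 2))), -1)) = Mul(Rational(1, 97), Mul(2, Pow(2, Rational(1, 2)))) = Mul(Rational(2, 97), Pow(2, Rational(1, 2)))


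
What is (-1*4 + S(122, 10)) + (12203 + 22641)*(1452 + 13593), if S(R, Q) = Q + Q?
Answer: 524227996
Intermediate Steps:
S(R, Q) = 2*Q
(-1*4 + S(122, 10)) + (12203 + 22641)*(1452 + 13593) = (-1*4 + 2*10) + (12203 + 22641)*(1452 + 13593) = (-4 + 20) + 34844*15045 = 16 + 524227980 = 524227996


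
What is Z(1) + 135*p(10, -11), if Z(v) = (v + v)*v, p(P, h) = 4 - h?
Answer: 2027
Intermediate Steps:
Z(v) = 2*v² (Z(v) = (2*v)*v = 2*v²)
Z(1) + 135*p(10, -11) = 2*1² + 135*(4 - 1*(-11)) = 2*1 + 135*(4 + 11) = 2 + 135*15 = 2 + 2025 = 2027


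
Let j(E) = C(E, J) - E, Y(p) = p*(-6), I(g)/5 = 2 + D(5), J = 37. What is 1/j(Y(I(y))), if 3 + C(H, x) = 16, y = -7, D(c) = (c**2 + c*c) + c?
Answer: 1/1723 ≈ 0.00058038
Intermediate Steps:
D(c) = c + 2*c**2 (D(c) = (c**2 + c**2) + c = 2*c**2 + c = c + 2*c**2)
C(H, x) = 13 (C(H, x) = -3 + 16 = 13)
I(g) = 285 (I(g) = 5*(2 + 5*(1 + 2*5)) = 5*(2 + 5*(1 + 10)) = 5*(2 + 5*11) = 5*(2 + 55) = 5*57 = 285)
Y(p) = -6*p
j(E) = 13 - E
1/j(Y(I(y))) = 1/(13 - (-6)*285) = 1/(13 - 1*(-1710)) = 1/(13 + 1710) = 1/1723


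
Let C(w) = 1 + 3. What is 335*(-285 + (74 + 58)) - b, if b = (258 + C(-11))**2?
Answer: -119899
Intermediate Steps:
C(w) = 4
b = 68644 (b = (258 + 4)**2 = 262**2 = 68644)
335*(-285 + (74 + 58)) - b = 335*(-285 + (74 + 58)) - 1*68644 = 335*(-285 + 132) - 68644 = 335*(-153) - 68644 = -51255 - 68644 = -119899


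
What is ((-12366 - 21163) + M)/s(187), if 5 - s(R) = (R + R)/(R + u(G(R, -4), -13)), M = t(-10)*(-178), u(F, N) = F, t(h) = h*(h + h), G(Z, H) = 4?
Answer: -13203639/581 ≈ -22726.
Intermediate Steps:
t(h) = 2*h² (t(h) = h*(2*h) = 2*h²)
M = -35600 (M = (2*(-10)²)*(-178) = (2*100)*(-178) = 200*(-178) = -35600)
s(R) = 5 - 2*R/(4 + R) (s(R) = 5 - (R + R)/(R + 4) = 5 - 2*R/(4 + R))
((-12366 - 21163) + M)/s(187) = ((-12366 - 21163) - 35600)/(((20 + 3*187)/(4 + 187))) = (-33529 - 35600)/(((20 + 561)/191)) = -69129/((1/191)*581) = -69129/581/191 = -69129*191/581 = -13203639/581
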